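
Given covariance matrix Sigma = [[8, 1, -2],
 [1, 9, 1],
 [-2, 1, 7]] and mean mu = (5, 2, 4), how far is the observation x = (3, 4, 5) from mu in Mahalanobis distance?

Step 1 — centre the observation: (x - mu) = (-2, 2, 1).

Step 2 — invert Sigma (cofactor / det for 3×3, or solve directly):
  Sigma^{-1} = [[0.1381, -0.02, 0.0423],
 [-0.02, 0.1158, -0.0223],
 [0.0423, -0.0223, 0.1581]].

Step 3 — form the quadratic (x - mu)^T · Sigma^{-1} · (x - mu):
  Sigma^{-1} · (x - mu) = (-0.2739, 0.2494, 0.029).
  (x - mu)^T · [Sigma^{-1} · (x - mu)] = (-2)·(-0.2739) + (2)·(0.2494) + (1)·(0.029) = 1.0757.

Step 4 — take square root: d = √(1.0757) ≈ 1.0372.

d(x, mu) = √(1.0757) ≈ 1.0372


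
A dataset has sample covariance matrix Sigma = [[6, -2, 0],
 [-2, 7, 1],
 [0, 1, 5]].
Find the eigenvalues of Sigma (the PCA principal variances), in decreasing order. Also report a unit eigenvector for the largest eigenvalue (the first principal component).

Step 1 — characteristic polynomial p(λ) = det(λI - Sigma) = λ³ - tr·λ² + c_1·λ - det, where tr = trace, c_1 = sum of the principal 2×2 minors, det = det(Sigma):
  tr = 6 + 7 + 5 = 18,
  c_1 = (6·7 - (-2)²) + (6·5 - (0)²) + (7·5 - (1)²) = 38 + 30 + 34 = 102,
  det = 6·(7·5 - (1)²) - (-2)·((-2)·5 - (1)·(0)) + (0)·((-2)·(1) - 7·(0)) = 6·(34) - (-2)·(-10) + (0)·(-2) = 184.
  So p(λ) = λ³ - 18λ² + 102λ - 184.
Step 2 — look for an integer root (rational root theorem: any rational root is an integer divisor of 184). Testing λ = 4:
  p(4) = 64 - 288 + 408 - 184 = 0  ✓
  Dividing out (λ - 4): p(λ) = (λ - 4)(λ² - 14λ + 46).
Step 3 — remaining eigenvalues from the quadratic λ² - 14λ + 46 = 0:
  Δ = 14² - 4·46 = 196 - 184 = 12,  λ = (14 ± √12)/2 = (14 ± 3.4641)/2 ≈ 8.7321 or 5.2679.
  Sorted: λ_1 = 8.7321,  λ_2 = 5.2679,  λ_3 = 4  (check: sum = 18 = tr ✓).

Step 4 — unit eigenvector for λ_1 ≈ 8.7321: v spans the null space of (Sigma - λ_1 I), whose rows are
  r_1 = (-2.7321, -2, 0),  r_2 = (-2, -1.7321, 1),  r_3 = (0, 1, -3.7321).
  v is orthogonal to every row, so take v ∝ r_1 × r_2 = ((-2)·(1) - (0)·(-1.7321), (0)·(-2) - (-2.7321)·(1), (-2.7321)·(-1.7321) - (-2)·(-2)) ≈ (-2, 2.7321, 0.7321).
  Rescale (multiply by -1 so the first nonzero entry is positive): u = (2, -2.7321, -0.7321).
  ||u|| = √((2)² + (-2.7321)² + (-0.7321)²) = √(12) ≈ 3.4641,  v_1 = u/||u|| ≈ (0.5774, -0.7887, -0.2113) (||v_1|| = 1).

λ_1 = 8.7321,  λ_2 = 5.2679,  λ_3 = 4;  v_1 ≈ (0.5774, -0.7887, -0.2113)


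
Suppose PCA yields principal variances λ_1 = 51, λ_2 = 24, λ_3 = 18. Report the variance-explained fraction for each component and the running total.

Step 1 — total variance = trace(Sigma) = Σ λ_i = 51 + 24 + 18 = 93.

Step 2 — fraction explained by component i = λ_i / Σ λ:
  PC1: 51/93 = 0.5484
  PC2: 24/93 = 0.2581
  PC3: 18/93 = 0.1935

Step 3 — cumulative fraction after k components = (λ_1 + ... + λ_k) / Σ λ:
  k = 1: 51/93 = 0.5484
  k = 2: (51 + 24)/93 = 75/93 = 0.8065
  k = 3: (51 + 24 + 18)/93 = 93/93 = 1

Summary (fraction, with percent):

explained: PC1 0.5484 (54.84%), PC2 0.2581 (25.81%), PC3 0.1935 (19.35%);  cumulative: 0.5484, 0.8065, 1


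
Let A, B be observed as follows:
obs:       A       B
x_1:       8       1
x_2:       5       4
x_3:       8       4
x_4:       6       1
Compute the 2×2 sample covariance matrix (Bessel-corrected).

Step 1 — column means:
  mean(A) = (8 + 5 + 8 + 6) / 4 = 27/4 = 6.75
  mean(B) = (1 + 4 + 4 + 1) / 4 = 10/4 = 2.5

Step 2 — sample covariance S[i,j] = (1/(n-1)) · Σ_k (x_{k,i} - mean_i) · (x_{k,j} - mean_j), with n-1 = 3.
  S[A,A] = ((1.25)·(1.25) + (-1.75)·(-1.75) + (1.25)·(1.25) + (-0.75)·(-0.75)) / 3 = 6.75/3 = 2.25
  S[A,B] = ((1.25)·(-1.5) + (-1.75)·(1.5) + (1.25)·(1.5) + (-0.75)·(-1.5)) / 3 = -1.5/3 = -0.5
  S[B,B] = ((-1.5)·(-1.5) + (1.5)·(1.5) + (1.5)·(1.5) + (-1.5)·(-1.5)) / 3 = 9/3 = 3

S is symmetric (S[j,i] = S[i,j]). Assembling:

S = [[2.25, -0.5],
 [-0.5, 3]]


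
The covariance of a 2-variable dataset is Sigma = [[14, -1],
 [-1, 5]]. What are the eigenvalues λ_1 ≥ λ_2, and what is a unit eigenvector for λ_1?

Step 1 — characteristic polynomial of 2×2 Sigma:
  det(Sigma - λI) = λ² - trace · λ + det = 0.
  trace = 14 + 5 = 19, det = 14·5 - (-1)² = 69.
Step 2 — discriminant:
  Δ = trace² - 4·det = 361 - 276 = 85.
Step 3 — eigenvalues:
  λ = (trace ± √Δ)/2 = (19 ± 9.2195)/2,
  λ_1 = 14.1098,  λ_2 = 4.8902.

Step 4 — unit eigenvector for λ_1: solve (Sigma - λ_1 I)v = 0. First row:
  (14 - 14.1098)·v_x + (-1)·v_y = 0, i.e. (-0.1098)·v_x + (-1)·v_y = 0,
  so v ∝ (b, λ_1 - a) = (-1, 0.1098); multiply by -1 so the first entry is positive: u = (1, -0.1098).
  ||u|| = √((1)² + (-0.1098)²) = √(1.012) ≈ 1.006,
  v_1 = u/||u|| ≈ (0.994, -0.1091) (||v_1|| = 1).

λ_1 = 14.1098,  λ_2 = 4.8902;  v_1 ≈ (0.994, -0.1091)


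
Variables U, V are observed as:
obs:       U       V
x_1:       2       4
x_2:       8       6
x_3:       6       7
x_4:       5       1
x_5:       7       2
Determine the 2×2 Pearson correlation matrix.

Step 1 — column means:
  mean(U) = (2 + 8 + 6 + 5 + 7) / 5 = 28/5 = 5.6
  mean(V) = (4 + 6 + 7 + 1 + 2) / 5 = 20/5 = 4

Step 2 — sample variances and covariances s[i,j] = (1/(n-1)) · Σ_k (x_{k,i} - mean_i) · (x_{k,j} - mean_j), with n-1 = 4:
  s[U,U] = ((-3.6)·(-3.6) + (2.4)·(2.4) + (0.4)·(0.4) + (-0.6)·(-0.6) + (1.4)·(1.4)) / 4 = 21.2/4 = 5.3
  s[U,V] = ((-3.6)·(0) + (2.4)·(2) + (0.4)·(3) + (-0.6)·(-3) + (1.4)·(-2)) / 4 = 5/4 = 1.25
  s[V,V] = ((0)·(0) + (2)·(2) + (3)·(3) + (-3)·(-3) + (-2)·(-2)) / 4 = 26/4 = 6.5
  Sample standard deviations s_i = √(s[i,i]):
  s(U) = √(5.3) = 2.3022
  s(V) = √(6.5) = 2.5495

Step 3 — r_{ij} = s_{ij} / (s_i · s_j):
  r[U,U] = 1 (diagonal).
  r[U,V] = 1.25 / (2.3022 · 2.5495) = 1.25 / 5.8694 = 0.213
  r[V,V] = 1 (diagonal).

R is symmetric with unit diagonal. Assembling:

R = [[1, 0.213],
 [0.213, 1]]


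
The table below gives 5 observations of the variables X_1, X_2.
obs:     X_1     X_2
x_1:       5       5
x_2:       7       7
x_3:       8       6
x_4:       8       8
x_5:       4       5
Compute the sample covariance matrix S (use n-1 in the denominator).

Step 1 — column means:
  mean(X_1) = (5 + 7 + 8 + 8 + 4) / 5 = 32/5 = 6.4
  mean(X_2) = (5 + 7 + 6 + 8 + 5) / 5 = 31/5 = 6.2

Step 2 — sample covariance S[i,j] = (1/(n-1)) · Σ_k (x_{k,i} - mean_i) · (x_{k,j} - mean_j), with n-1 = 4.
  S[X_1,X_1] = ((-1.4)·(-1.4) + (0.6)·(0.6) + (1.6)·(1.6) + (1.6)·(1.6) + (-2.4)·(-2.4)) / 4 = 13.2/4 = 3.3
  S[X_1,X_2] = ((-1.4)·(-1.2) + (0.6)·(0.8) + (1.6)·(-0.2) + (1.6)·(1.8) + (-2.4)·(-1.2)) / 4 = 7.6/4 = 1.9
  S[X_2,X_2] = ((-1.2)·(-1.2) + (0.8)·(0.8) + (-0.2)·(-0.2) + (1.8)·(1.8) + (-1.2)·(-1.2)) / 4 = 6.8/4 = 1.7

S is symmetric (S[j,i] = S[i,j]). Assembling:

S = [[3.3, 1.9],
 [1.9, 1.7]]


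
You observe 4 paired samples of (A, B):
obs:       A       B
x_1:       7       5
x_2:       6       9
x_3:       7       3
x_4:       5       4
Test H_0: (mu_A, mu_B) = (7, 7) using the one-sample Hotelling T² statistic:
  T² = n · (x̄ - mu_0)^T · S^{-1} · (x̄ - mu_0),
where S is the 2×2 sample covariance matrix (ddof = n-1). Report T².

Step 1 — sample mean vector:
  mean(A) = (7 + 6 + 7 + 5) / 4 = 25/4 = 6.25
  mean(B) = (5 + 9 + 3 + 4) / 4 = 21/4 = 5.25
  x̄ = (6.25, 5.25),  deviation x̄ - mu_0 = (6.25, 5.25) - (7, 7) = (-0.75, -1.75).

Step 2 — sample covariance matrix, S[i,j] = (1/(n-1)) · Σ_k (x_{k,i} - mean_i) · (x_{k,j} - mean_j), divisor n-1 = 3:
  S[A,A] = ((0.75)·(0.75) + (-0.25)·(-0.25) + (0.75)·(0.75) + (-1.25)·(-1.25)) / 3 = 2.75/3 = 0.9167
  S[A,B] = ((0.75)·(-0.25) + (-0.25)·(3.75) + (0.75)·(-2.25) + (-1.25)·(-1.25)) / 3 = -1.25/3 = -0.4167
  S[B,B] = ((-0.25)·(-0.25) + (3.75)·(3.75) + (-2.25)·(-2.25) + (-1.25)·(-1.25)) / 3 = 20.75/3 = 6.9167
  S = [[0.9167, -0.4167],
 [-0.4167, 6.9167]].

Step 3 — invert S. det(S) = 0.9167·6.9167 - (-0.4167)² = 6.1667.
  S^{-1} = (1/det) · [[d, -b], [-b, a]] = [[1.1216, 0.0676],
 [0.0676, 0.1486]].

Step 4 — quadratic form (x̄ - mu_0)^T · S^{-1} · (x̄ - mu_0):
  S^{-1} · (x̄ - mu_0) = (-0.9595, -0.3108),
  (x̄ - mu_0)^T · [...] = (-0.75)·(-0.9595) + (-1.75)·(-0.3108) = 1.2635.

Step 5 — scale by n: T² = 4 · 1.2635 = 5.0541.

T² ≈ 5.0541


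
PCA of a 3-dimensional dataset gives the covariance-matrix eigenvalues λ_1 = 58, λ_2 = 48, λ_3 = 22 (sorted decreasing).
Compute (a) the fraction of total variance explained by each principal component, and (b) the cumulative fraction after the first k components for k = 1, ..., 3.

Step 1 — total variance = trace(Sigma) = Σ λ_i = 58 + 48 + 22 = 128.

Step 2 — fraction explained by component i = λ_i / Σ λ:
  PC1: 58/128 = 0.4531
  PC2: 48/128 = 0.375
  PC3: 22/128 = 0.1719

Step 3 — cumulative fraction after k components = (λ_1 + ... + λ_k) / Σ λ:
  k = 1: 58/128 = 0.4531
  k = 2: (58 + 48)/128 = 106/128 = 0.8281
  k = 3: (58 + 48 + 22)/128 = 128/128 = 1

Summary (fraction, with percent):

explained: PC1 0.4531 (45.31%), PC2 0.375 (37.5%), PC3 0.1719 (17.19%);  cumulative: 0.4531, 0.8281, 1


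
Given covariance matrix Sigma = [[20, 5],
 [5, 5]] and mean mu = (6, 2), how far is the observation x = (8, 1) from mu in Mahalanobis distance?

Step 1 — centre the observation: (x - mu) = (2, -1).

Step 2 — invert Sigma. det(Sigma) = 20·5 - (5)² = 75.
  Sigma^{-1} = (1/det) · [[d, -b], [-b, a]] = [[0.0667, -0.0667],
 [-0.0667, 0.2667]].

Step 3 — form the quadratic (x - mu)^T · Sigma^{-1} · (x - mu):
  Sigma^{-1} · (x - mu) = (0.2, -0.4).
  (x - mu)^T · [Sigma^{-1} · (x - mu)] = (2)·(0.2) + (-1)·(-0.4) = 0.8.

Step 4 — take square root: d = √(0.8) ≈ 0.8944.

d(x, mu) = √(0.8) ≈ 0.8944


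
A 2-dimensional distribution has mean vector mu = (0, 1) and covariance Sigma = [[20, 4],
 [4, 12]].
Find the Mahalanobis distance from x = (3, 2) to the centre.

Step 1 — centre the observation: (x - mu) = (3, 1).

Step 2 — invert Sigma. det(Sigma) = 20·12 - (4)² = 224.
  Sigma^{-1} = (1/det) · [[d, -b], [-b, a]] = [[0.0536, -0.0179],
 [-0.0179, 0.0893]].

Step 3 — form the quadratic (x - mu)^T · Sigma^{-1} · (x - mu):
  Sigma^{-1} · (x - mu) = (0.1429, 0.0357).
  (x - mu)^T · [Sigma^{-1} · (x - mu)] = (3)·(0.1429) + (1)·(0.0357) = 0.4643.

Step 4 — take square root: d = √(0.4643) ≈ 0.6814.

d(x, mu) = √(0.4643) ≈ 0.6814


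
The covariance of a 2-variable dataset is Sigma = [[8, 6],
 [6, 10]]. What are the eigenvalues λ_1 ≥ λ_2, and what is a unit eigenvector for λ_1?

Step 1 — characteristic polynomial of 2×2 Sigma:
  det(Sigma - λI) = λ² - trace · λ + det = 0.
  trace = 8 + 10 = 18, det = 8·10 - (6)² = 44.
Step 2 — discriminant:
  Δ = trace² - 4·det = 324 - 176 = 148.
Step 3 — eigenvalues:
  λ = (trace ± √Δ)/2 = (18 ± 12.1655)/2,
  λ_1 = 15.0828,  λ_2 = 2.9172.

Step 4 — unit eigenvector for λ_1: solve (Sigma - λ_1 I)v = 0. First row:
  (8 - 15.0828)·v_x + (6)·v_y = 0, i.e. (-7.0828)·v_x + (6)·v_y = 0,
  so v ∝ (b, λ_1 - a) = (6, 7.0828) = u.
  ||u|| = √((6)² + (7.0828)²) = √(86.1655) ≈ 9.2825,
  v_1 = u/||u|| ≈ (0.6464, 0.763) (||v_1|| = 1).

λ_1 = 15.0828,  λ_2 = 2.9172;  v_1 ≈ (0.6464, 0.763)


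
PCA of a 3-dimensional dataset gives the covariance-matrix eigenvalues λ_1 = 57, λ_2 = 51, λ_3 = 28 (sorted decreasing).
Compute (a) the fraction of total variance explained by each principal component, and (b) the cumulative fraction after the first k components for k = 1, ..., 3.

Step 1 — total variance = trace(Sigma) = Σ λ_i = 57 + 51 + 28 = 136.

Step 2 — fraction explained by component i = λ_i / Σ λ:
  PC1: 57/136 = 0.4191
  PC2: 51/136 = 0.375
  PC3: 28/136 = 0.2059

Step 3 — cumulative fraction after k components = (λ_1 + ... + λ_k) / Σ λ:
  k = 1: 57/136 = 0.4191
  k = 2: (57 + 51)/136 = 108/136 = 0.7941
  k = 3: (57 + 51 + 28)/136 = 136/136 = 1

Summary (fraction, with percent):

explained: PC1 0.4191 (41.91%), PC2 0.375 (37.5%), PC3 0.2059 (20.59%);  cumulative: 0.4191, 0.7941, 1


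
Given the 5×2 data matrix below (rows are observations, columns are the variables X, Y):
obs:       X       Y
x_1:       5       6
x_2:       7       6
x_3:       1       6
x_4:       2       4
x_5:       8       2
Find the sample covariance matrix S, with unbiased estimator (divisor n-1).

Step 1 — column means:
  mean(X) = (5 + 7 + 1 + 2 + 8) / 5 = 23/5 = 4.6
  mean(Y) = (6 + 6 + 6 + 4 + 2) / 5 = 24/5 = 4.8

Step 2 — sample covariance S[i,j] = (1/(n-1)) · Σ_k (x_{k,i} - mean_i) · (x_{k,j} - mean_j), with n-1 = 4.
  S[X,X] = ((0.4)·(0.4) + (2.4)·(2.4) + (-3.6)·(-3.6) + (-2.6)·(-2.6) + (3.4)·(3.4)) / 4 = 37.2/4 = 9.3
  S[X,Y] = ((0.4)·(1.2) + (2.4)·(1.2) + (-3.6)·(1.2) + (-2.6)·(-0.8) + (3.4)·(-2.8)) / 4 = -8.4/4 = -2.1
  S[Y,Y] = ((1.2)·(1.2) + (1.2)·(1.2) + (1.2)·(1.2) + (-0.8)·(-0.8) + (-2.8)·(-2.8)) / 4 = 12.8/4 = 3.2

S is symmetric (S[j,i] = S[i,j]). Assembling:

S = [[9.3, -2.1],
 [-2.1, 3.2]]


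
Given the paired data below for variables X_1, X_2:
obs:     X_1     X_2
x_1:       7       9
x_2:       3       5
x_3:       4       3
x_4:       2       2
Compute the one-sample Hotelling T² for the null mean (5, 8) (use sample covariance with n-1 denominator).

Step 1 — sample mean vector:
  mean(X_1) = (7 + 3 + 4 + 2) / 4 = 16/4 = 4
  mean(X_2) = (9 + 5 + 3 + 2) / 4 = 19/4 = 4.75
  x̄ = (4, 4.75),  deviation x̄ - mu_0 = (4, 4.75) - (5, 8) = (-1, -3.25).

Step 2 — sample covariance matrix, S[i,j] = (1/(n-1)) · Σ_k (x_{k,i} - mean_i) · (x_{k,j} - mean_j), divisor n-1 = 3:
  S[X_1,X_1] = ((3)·(3) + (-1)·(-1) + (0)·(0) + (-2)·(-2)) / 3 = 14/3 = 4.6667
  S[X_1,X_2] = ((3)·(4.25) + (-1)·(0.25) + (0)·(-1.75) + (-2)·(-2.75)) / 3 = 18/3 = 6
  S[X_2,X_2] = ((4.25)·(4.25) + (0.25)·(0.25) + (-1.75)·(-1.75) + (-2.75)·(-2.75)) / 3 = 28.75/3 = 9.5833
  S = [[4.6667, 6],
 [6, 9.5833]].

Step 3 — invert S. det(S) = 4.6667·9.5833 - (6)² = 8.7222.
  S^{-1} = (1/det) · [[d, -b], [-b, a]] = [[1.0987, -0.6879],
 [-0.6879, 0.535]].

Step 4 — quadratic form (x̄ - mu_0)^T · S^{-1} · (x̄ - mu_0):
  S^{-1} · (x̄ - mu_0) = (1.1369, -1.051),
  (x̄ - mu_0)^T · [...] = (-1)·(1.1369) + (-3.25)·(-1.051) = 2.2787.

Step 5 — scale by n: T² = 4 · 2.2787 = 9.1146.

T² ≈ 9.1146


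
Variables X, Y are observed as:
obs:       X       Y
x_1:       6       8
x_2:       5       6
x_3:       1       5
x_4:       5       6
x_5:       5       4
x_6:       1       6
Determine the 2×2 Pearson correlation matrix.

Step 1 — column means:
  mean(X) = (6 + 5 + 1 + 5 + 5 + 1) / 6 = 23/6 = 3.8333
  mean(Y) = (8 + 6 + 5 + 6 + 4 + 6) / 6 = 35/6 = 5.8333

Step 2 — sample variances and covariances s[i,j] = (1/(n-1)) · Σ_k (x_{k,i} - mean_i) · (x_{k,j} - mean_j), with n-1 = 5:
  s[X,X] = ((2.1667)·(2.1667) + (1.1667)·(1.1667) + (-2.8333)·(-2.8333) + (1.1667)·(1.1667) + (1.1667)·(1.1667) + (-2.8333)·(-2.8333)) / 5 = 24.8333/5 = 4.9667
  s[X,Y] = ((2.1667)·(2.1667) + (1.1667)·(0.1667) + (-2.8333)·(-0.8333) + (1.1667)·(0.1667) + (1.1667)·(-1.8333) + (-2.8333)·(0.1667)) / 5 = 4.8333/5 = 0.9667
  s[Y,Y] = ((2.1667)·(2.1667) + (0.1667)·(0.1667) + (-0.8333)·(-0.8333) + (0.1667)·(0.1667) + (-1.8333)·(-1.8333) + (0.1667)·(0.1667)) / 5 = 8.8333/5 = 1.7667
  Sample standard deviations s_i = √(s[i,i]):
  s(X) = √(4.9667) = 2.2286
  s(Y) = √(1.7667) = 1.3292

Step 3 — r_{ij} = s_{ij} / (s_i · s_j):
  r[X,X] = 1 (diagonal).
  r[X,Y] = 0.9667 / (2.2286 · 1.3292) = 0.9667 / 2.9622 = 0.3263
  r[Y,Y] = 1 (diagonal).

R is symmetric with unit diagonal. Assembling:

R = [[1, 0.3263],
 [0.3263, 1]]


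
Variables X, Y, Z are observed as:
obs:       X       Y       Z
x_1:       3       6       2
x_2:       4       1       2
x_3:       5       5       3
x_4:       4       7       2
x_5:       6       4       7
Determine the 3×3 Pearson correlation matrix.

Step 1 — column means:
  mean(X) = (3 + 4 + 5 + 4 + 6) / 5 = 22/5 = 4.4
  mean(Y) = (6 + 1 + 5 + 7 + 4) / 5 = 23/5 = 4.6
  mean(Z) = (2 + 2 + 3 + 2 + 7) / 5 = 16/5 = 3.2

Step 2 — sample variances and covariances s[i,j] = (1/(n-1)) · Σ_k (x_{k,i} - mean_i) · (x_{k,j} - mean_j), with n-1 = 4:
  s[X,X] = ((-1.4)·(-1.4) + (-0.4)·(-0.4) + (0.6)·(0.6) + (-0.4)·(-0.4) + (1.6)·(1.6)) / 4 = 5.2/4 = 1.3
  s[X,Y] = ((-1.4)·(1.4) + (-0.4)·(-3.6) + (0.6)·(0.4) + (-0.4)·(2.4) + (1.6)·(-0.6)) / 4 = -2.2/4 = -0.55
  s[X,Z] = ((-1.4)·(-1.2) + (-0.4)·(-1.2) + (0.6)·(-0.2) + (-0.4)·(-1.2) + (1.6)·(3.8)) / 4 = 8.6/4 = 2.15
  s[Y,Y] = ((1.4)·(1.4) + (-3.6)·(-3.6) + (0.4)·(0.4) + (2.4)·(2.4) + (-0.6)·(-0.6)) / 4 = 21.2/4 = 5.3
  s[Y,Z] = ((1.4)·(-1.2) + (-3.6)·(-1.2) + (0.4)·(-0.2) + (2.4)·(-1.2) + (-0.6)·(3.8)) / 4 = -2.6/4 = -0.65
  s[Z,Z] = ((-1.2)·(-1.2) + (-1.2)·(-1.2) + (-0.2)·(-0.2) + (-1.2)·(-1.2) + (3.8)·(3.8)) / 4 = 18.8/4 = 4.7
  Sample standard deviations s_i = √(s[i,i]):
  s(X) = √(1.3) = 1.1402
  s(Y) = √(5.3) = 2.3022
  s(Z) = √(4.7) = 2.1679

Step 3 — r_{ij} = s_{ij} / (s_i · s_j):
  r[X,X] = 1 (diagonal).
  r[X,Y] = -0.55 / (1.1402 · 2.3022) = -0.55 / 2.6249 = -0.2095
  r[X,Z] = 2.15 / (1.1402 · 2.1679) = 2.15 / 2.4718 = 0.8698
  r[Y,Y] = 1 (diagonal).
  r[Y,Z] = -0.65 / (2.3022 · 2.1679) = -0.65 / 4.991 = -0.1302
  r[Z,Z] = 1 (diagonal).

R is symmetric with unit diagonal. Assembling:

R = [[1, -0.2095, 0.8698],
 [-0.2095, 1, -0.1302],
 [0.8698, -0.1302, 1]]


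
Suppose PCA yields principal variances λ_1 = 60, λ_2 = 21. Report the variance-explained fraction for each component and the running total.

Step 1 — total variance = trace(Sigma) = Σ λ_i = 60 + 21 = 81.

Step 2 — fraction explained by component i = λ_i / Σ λ:
  PC1: 60/81 = 0.7407
  PC2: 21/81 = 0.2593

Step 3 — cumulative fraction after k components = (λ_1 + ... + λ_k) / Σ λ:
  k = 1: 60/81 = 0.7407
  k = 2: (60 + 21)/81 = 81/81 = 1

Summary (fraction, with percent):

explained: PC1 0.7407 (74.07%), PC2 0.2593 (25.93%);  cumulative: 0.7407, 1


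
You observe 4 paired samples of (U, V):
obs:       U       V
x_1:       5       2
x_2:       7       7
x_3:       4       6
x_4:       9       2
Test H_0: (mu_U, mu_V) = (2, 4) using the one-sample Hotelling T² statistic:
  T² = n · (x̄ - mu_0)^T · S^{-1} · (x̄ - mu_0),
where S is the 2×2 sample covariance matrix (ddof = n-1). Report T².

Step 1 — sample mean vector:
  mean(U) = (5 + 7 + 4 + 9) / 4 = 25/4 = 6.25
  mean(V) = (2 + 7 + 6 + 2) / 4 = 17/4 = 4.25
  x̄ = (6.25, 4.25),  deviation x̄ - mu_0 = (6.25, 4.25) - (2, 4) = (4.25, 0.25).

Step 2 — sample covariance matrix, S[i,j] = (1/(n-1)) · Σ_k (x_{k,i} - mean_i) · (x_{k,j} - mean_j), divisor n-1 = 3:
  S[U,U] = ((-1.25)·(-1.25) + (0.75)·(0.75) + (-2.25)·(-2.25) + (2.75)·(2.75)) / 3 = 14.75/3 = 4.9167
  S[U,V] = ((-1.25)·(-2.25) + (0.75)·(2.75) + (-2.25)·(1.75) + (2.75)·(-2.25)) / 3 = -5.25/3 = -1.75
  S[V,V] = ((-2.25)·(-2.25) + (2.75)·(2.75) + (1.75)·(1.75) + (-2.25)·(-2.25)) / 3 = 20.75/3 = 6.9167
  S = [[4.9167, -1.75],
 [-1.75, 6.9167]].

Step 3 — invert S. det(S) = 4.9167·6.9167 - (-1.75)² = 30.9444.
  S^{-1} = (1/det) · [[d, -b], [-b, a]] = [[0.2235, 0.0566],
 [0.0566, 0.1589]].

Step 4 — quadratic form (x̄ - mu_0)^T · S^{-1} · (x̄ - mu_0):
  S^{-1} · (x̄ - mu_0) = (0.9641, 0.2801),
  (x̄ - mu_0)^T · [...] = (4.25)·(0.9641) + (0.25)·(0.2801) = 4.1674.

Step 5 — scale by n: T² = 4 · 4.1674 = 16.6697.

T² ≈ 16.6697


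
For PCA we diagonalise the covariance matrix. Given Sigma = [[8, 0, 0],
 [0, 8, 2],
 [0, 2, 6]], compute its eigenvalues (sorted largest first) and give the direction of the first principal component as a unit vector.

Step 1 — characteristic polynomial p(λ) = det(λI - Sigma) = λ³ - tr·λ² + c_1·λ - det, where tr = trace, c_1 = sum of the principal 2×2 minors, det = det(Sigma):
  tr = 8 + 8 + 6 = 22,
  c_1 = (8·8 - (0)²) + (8·6 - (0)²) + (8·6 - (2)²) = 64 + 48 + 44 = 156,
  det = 8·(8·6 - (2)²) - (0)·((0)·6 - (2)·(0)) + (0)·((0)·(2) - 8·(0)) = 8·(44) - (0)·(0) + (0)·(0) = 352.
  So p(λ) = λ³ - 22λ² + 156λ - 352.
Step 2 — look for an integer root (rational root theorem: any rational root is an integer divisor of 352). Testing λ = 8:
  p(8) = 512 - 1408 + 1248 - 352 = 0  ✓
  Dividing out (λ - 8): p(λ) = (λ - 8)(λ² - 14λ + 44).
Step 3 — remaining eigenvalues from the quadratic λ² - 14λ + 44 = 0:
  Δ = 14² - 4·44 = 196 - 176 = 20,  λ = (14 ± √20)/2 = (14 ± 4.4721)/2 ≈ 9.2361 or 4.7639.
  Sorted: λ_1 = 9.2361,  λ_2 = 8,  λ_3 = 4.7639  (check: sum = 22 = tr ✓).

Step 4 — unit eigenvector for λ_1 ≈ 9.2361: v spans the null space of (Sigma - λ_1 I), whose rows are
  r_1 = (-1.2361, 0, 0),  r_2 = (0, -1.2361, 2),  r_3 = (0, 2, -3.2361).
  v is orthogonal to every row, so take v ∝ r_1 × r_2 = ((0)·(2) - (0)·(-1.2361), (0)·(0) - (-1.2361)·(2), (-1.2361)·(-1.2361) - (0)·(0)) ≈ (0, 2.4721, 1.5279).
  Let u = (0, 2.4721, 1.5279).
  ||u|| = √((0)² + (2.4721)² + (1.5279)²) = √(8.4458) ≈ 2.9062,  v_1 = u/||u|| ≈ (0, 0.8507, 0.5257) (||v_1|| = 1).

λ_1 = 9.2361,  λ_2 = 8,  λ_3 = 4.7639;  v_1 ≈ (0, 0.8507, 0.5257)


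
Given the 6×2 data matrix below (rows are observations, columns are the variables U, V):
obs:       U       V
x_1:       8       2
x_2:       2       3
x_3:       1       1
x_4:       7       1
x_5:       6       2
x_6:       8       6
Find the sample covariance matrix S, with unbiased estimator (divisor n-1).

Step 1 — column means:
  mean(U) = (8 + 2 + 1 + 7 + 6 + 8) / 6 = 32/6 = 5.3333
  mean(V) = (2 + 3 + 1 + 1 + 2 + 6) / 6 = 15/6 = 2.5

Step 2 — sample covariance S[i,j] = (1/(n-1)) · Σ_k (x_{k,i} - mean_i) · (x_{k,j} - mean_j), with n-1 = 5.
  S[U,U] = ((2.6667)·(2.6667) + (-3.3333)·(-3.3333) + (-4.3333)·(-4.3333) + (1.6667)·(1.6667) + (0.6667)·(0.6667) + (2.6667)·(2.6667)) / 5 = 47.3333/5 = 9.4667
  S[U,V] = ((2.6667)·(-0.5) + (-3.3333)·(0.5) + (-4.3333)·(-1.5) + (1.6667)·(-1.5) + (0.6667)·(-0.5) + (2.6667)·(3.5)) / 5 = 10/5 = 2
  S[V,V] = ((-0.5)·(-0.5) + (0.5)·(0.5) + (-1.5)·(-1.5) + (-1.5)·(-1.5) + (-0.5)·(-0.5) + (3.5)·(3.5)) / 5 = 17.5/5 = 3.5

S is symmetric (S[j,i] = S[i,j]). Assembling:

S = [[9.4667, 2],
 [2, 3.5]]


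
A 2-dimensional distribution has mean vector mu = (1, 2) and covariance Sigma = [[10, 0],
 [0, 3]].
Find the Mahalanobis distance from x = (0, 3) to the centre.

Step 1 — centre the observation: (x - mu) = (-1, 1).

Step 2 — invert Sigma. det(Sigma) = 10·3 - (0)² = 30.
  Sigma^{-1} = (1/det) · [[d, -b], [-b, a]] = [[0.1, 0],
 [0, 0.3333]].

Step 3 — form the quadratic (x - mu)^T · Sigma^{-1} · (x - mu):
  Sigma^{-1} · (x - mu) = (-0.1, 0.3333).
  (x - mu)^T · [Sigma^{-1} · (x - mu)] = (-1)·(-0.1) + (1)·(0.3333) = 0.4333.

Step 4 — take square root: d = √(0.4333) ≈ 0.6583.

d(x, mu) = √(0.4333) ≈ 0.6583


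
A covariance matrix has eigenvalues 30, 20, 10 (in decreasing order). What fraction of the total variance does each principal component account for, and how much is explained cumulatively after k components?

Step 1 — total variance = trace(Sigma) = Σ λ_i = 30 + 20 + 10 = 60.

Step 2 — fraction explained by component i = λ_i / Σ λ:
  PC1: 30/60 = 0.5
  PC2: 20/60 = 0.3333
  PC3: 10/60 = 0.1667

Step 3 — cumulative fraction after k components = (λ_1 + ... + λ_k) / Σ λ:
  k = 1: 30/60 = 0.5
  k = 2: (30 + 20)/60 = 50/60 = 0.8333
  k = 3: (30 + 20 + 10)/60 = 60/60 = 1

Summary (fraction, with percent):

explained: PC1 0.5 (50%), PC2 0.3333 (33.33%), PC3 0.1667 (16.67%);  cumulative: 0.5, 0.8333, 1


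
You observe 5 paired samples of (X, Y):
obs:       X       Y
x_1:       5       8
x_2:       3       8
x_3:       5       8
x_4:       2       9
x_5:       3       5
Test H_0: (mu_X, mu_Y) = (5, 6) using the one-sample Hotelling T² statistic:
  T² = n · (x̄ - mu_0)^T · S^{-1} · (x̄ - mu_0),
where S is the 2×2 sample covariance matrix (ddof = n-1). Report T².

Step 1 — sample mean vector:
  mean(X) = (5 + 3 + 5 + 2 + 3) / 5 = 18/5 = 3.6
  mean(Y) = (8 + 8 + 8 + 9 + 5) / 5 = 38/5 = 7.6
  x̄ = (3.6, 7.6),  deviation x̄ - mu_0 = (3.6, 7.6) - (5, 6) = (-1.4, 1.6).

Step 2 — sample covariance matrix, S[i,j] = (1/(n-1)) · Σ_k (x_{k,i} - mean_i) · (x_{k,j} - mean_j), divisor n-1 = 4:
  S[X,X] = ((1.4)·(1.4) + (-0.6)·(-0.6) + (1.4)·(1.4) + (-1.6)·(-1.6) + (-0.6)·(-0.6)) / 4 = 7.2/4 = 1.8
  S[X,Y] = ((1.4)·(0.4) + (-0.6)·(0.4) + (1.4)·(0.4) + (-1.6)·(1.4) + (-0.6)·(-2.6)) / 4 = 0.2/4 = 0.05
  S[Y,Y] = ((0.4)·(0.4) + (0.4)·(0.4) + (0.4)·(0.4) + (1.4)·(1.4) + (-2.6)·(-2.6)) / 4 = 9.2/4 = 2.3
  S = [[1.8, 0.05],
 [0.05, 2.3]].

Step 3 — invert S. det(S) = 1.8·2.3 - (0.05)² = 4.1375.
  S^{-1} = (1/det) · [[d, -b], [-b, a]] = [[0.5559, -0.0121],
 [-0.0121, 0.435]].

Step 4 — quadratic form (x̄ - mu_0)^T · S^{-1} · (x̄ - mu_0):
  S^{-1} · (x̄ - mu_0) = (-0.7976, 0.713),
  (x̄ - mu_0)^T · [...] = (-1.4)·(-0.7976) + (1.6)·(0.713) = 2.2574.

Step 5 — scale by n: T² = 5 · 2.2574 = 11.287.

T² ≈ 11.287


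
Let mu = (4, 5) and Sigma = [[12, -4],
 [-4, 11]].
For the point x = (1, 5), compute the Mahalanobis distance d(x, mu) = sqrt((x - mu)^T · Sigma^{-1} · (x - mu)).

Step 1 — centre the observation: (x - mu) = (-3, 0).

Step 2 — invert Sigma. det(Sigma) = 12·11 - (-4)² = 116.
  Sigma^{-1} = (1/det) · [[d, -b], [-b, a]] = [[0.0948, 0.0345],
 [0.0345, 0.1034]].

Step 3 — form the quadratic (x - mu)^T · Sigma^{-1} · (x - mu):
  Sigma^{-1} · (x - mu) = (-0.2845, -0.1034).
  (x - mu)^T · [Sigma^{-1} · (x - mu)] = (-3)·(-0.2845) + (0)·(-0.1034) = 0.8534.

Step 4 — take square root: d = √(0.8534) ≈ 0.9238.

d(x, mu) = √(0.8534) ≈ 0.9238


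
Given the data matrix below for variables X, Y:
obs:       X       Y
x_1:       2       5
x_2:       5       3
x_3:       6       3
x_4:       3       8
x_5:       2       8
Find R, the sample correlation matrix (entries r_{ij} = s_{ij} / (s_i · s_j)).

Step 1 — column means:
  mean(X) = (2 + 5 + 6 + 3 + 2) / 5 = 18/5 = 3.6
  mean(Y) = (5 + 3 + 3 + 8 + 8) / 5 = 27/5 = 5.4

Step 2 — sample variances and covariances s[i,j] = (1/(n-1)) · Σ_k (x_{k,i} - mean_i) · (x_{k,j} - mean_j), with n-1 = 4:
  s[X,X] = ((-1.6)·(-1.6) + (1.4)·(1.4) + (2.4)·(2.4) + (-0.6)·(-0.6) + (-1.6)·(-1.6)) / 4 = 13.2/4 = 3.3
  s[X,Y] = ((-1.6)·(-0.4) + (1.4)·(-2.4) + (2.4)·(-2.4) + (-0.6)·(2.6) + (-1.6)·(2.6)) / 4 = -14.2/4 = -3.55
  s[Y,Y] = ((-0.4)·(-0.4) + (-2.4)·(-2.4) + (-2.4)·(-2.4) + (2.6)·(2.6) + (2.6)·(2.6)) / 4 = 25.2/4 = 6.3
  Sample standard deviations s_i = √(s[i,i]):
  s(X) = √(3.3) = 1.8166
  s(Y) = √(6.3) = 2.51

Step 3 — r_{ij} = s_{ij} / (s_i · s_j):
  r[X,X] = 1 (diagonal).
  r[X,Y] = -3.55 / (1.8166 · 2.51) = -3.55 / 4.5596 = -0.7786
  r[Y,Y] = 1 (diagonal).

R is symmetric with unit diagonal. Assembling:

R = [[1, -0.7786],
 [-0.7786, 1]]


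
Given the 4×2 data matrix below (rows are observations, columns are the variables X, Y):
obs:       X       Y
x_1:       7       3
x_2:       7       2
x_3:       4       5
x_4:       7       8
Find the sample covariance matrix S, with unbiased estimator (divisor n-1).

Step 1 — column means:
  mean(X) = (7 + 7 + 4 + 7) / 4 = 25/4 = 6.25
  mean(Y) = (3 + 2 + 5 + 8) / 4 = 18/4 = 4.5

Step 2 — sample covariance S[i,j] = (1/(n-1)) · Σ_k (x_{k,i} - mean_i) · (x_{k,j} - mean_j), with n-1 = 3.
  S[X,X] = ((0.75)·(0.75) + (0.75)·(0.75) + (-2.25)·(-2.25) + (0.75)·(0.75)) / 3 = 6.75/3 = 2.25
  S[X,Y] = ((0.75)·(-1.5) + (0.75)·(-2.5) + (-2.25)·(0.5) + (0.75)·(3.5)) / 3 = -1.5/3 = -0.5
  S[Y,Y] = ((-1.5)·(-1.5) + (-2.5)·(-2.5) + (0.5)·(0.5) + (3.5)·(3.5)) / 3 = 21/3 = 7

S is symmetric (S[j,i] = S[i,j]). Assembling:

S = [[2.25, -0.5],
 [-0.5, 7]]


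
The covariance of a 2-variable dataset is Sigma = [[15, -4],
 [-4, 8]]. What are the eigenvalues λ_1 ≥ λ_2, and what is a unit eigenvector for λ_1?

Step 1 — characteristic polynomial of 2×2 Sigma:
  det(Sigma - λI) = λ² - trace · λ + det = 0.
  trace = 15 + 8 = 23, det = 15·8 - (-4)² = 104.
Step 2 — discriminant:
  Δ = trace² - 4·det = 529 - 416 = 113.
Step 3 — eigenvalues:
  λ = (trace ± √Δ)/2 = (23 ± 10.6301)/2,
  λ_1 = 16.8151,  λ_2 = 6.1849.

Step 4 — unit eigenvector for λ_1: solve (Sigma - λ_1 I)v = 0. First row:
  (15 - 16.8151)·v_x + (-4)·v_y = 0, i.e. (-1.8151)·v_x + (-4)·v_y = 0,
  so v ∝ (b, λ_1 - a) = (-4, 1.8151); multiply by -1 so the first entry is positive: u = (4, -1.8151).
  ||u|| = √((4)² + (-1.8151)²) = √(19.2945) ≈ 4.3925,
  v_1 = u/||u|| ≈ (0.9106, -0.4132) (||v_1|| = 1).

λ_1 = 16.8151,  λ_2 = 6.1849;  v_1 ≈ (0.9106, -0.4132)


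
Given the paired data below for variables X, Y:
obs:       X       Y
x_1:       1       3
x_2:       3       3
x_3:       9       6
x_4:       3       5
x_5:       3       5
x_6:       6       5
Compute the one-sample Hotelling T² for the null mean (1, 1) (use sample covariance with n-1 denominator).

Step 1 — sample mean vector:
  mean(X) = (1 + 3 + 9 + 3 + 3 + 6) / 6 = 25/6 = 4.1667
  mean(Y) = (3 + 3 + 6 + 5 + 5 + 5) / 6 = 27/6 = 4.5
  x̄ = (4.1667, 4.5),  deviation x̄ - mu_0 = (4.1667, 4.5) - (1, 1) = (3.1667, 3.5).

Step 2 — sample covariance matrix, S[i,j] = (1/(n-1)) · Σ_k (x_{k,i} - mean_i) · (x_{k,j} - mean_j), divisor n-1 = 5:
  S[X,X] = ((-3.1667)·(-3.1667) + (-1.1667)·(-1.1667) + (4.8333)·(4.8333) + (-1.1667)·(-1.1667) + (-1.1667)·(-1.1667) + (1.8333)·(1.8333)) / 5 = 40.8333/5 = 8.1667
  S[X,Y] = ((-3.1667)·(-1.5) + (-1.1667)·(-1.5) + (4.8333)·(1.5) + (-1.1667)·(0.5) + (-1.1667)·(0.5) + (1.8333)·(0.5)) / 5 = 13.5/5 = 2.7
  S[Y,Y] = ((-1.5)·(-1.5) + (-1.5)·(-1.5) + (1.5)·(1.5) + (0.5)·(0.5) + (0.5)·(0.5) + (0.5)·(0.5)) / 5 = 7.5/5 = 1.5
  S = [[8.1667, 2.7],
 [2.7, 1.5]].

Step 3 — invert S. det(S) = 8.1667·1.5 - (2.7)² = 4.96.
  S^{-1} = (1/det) · [[d, -b], [-b, a]] = [[0.3024, -0.5444],
 [-0.5444, 1.6465]].

Step 4 — quadratic form (x̄ - mu_0)^T · S^{-1} · (x̄ - mu_0):
  S^{-1} · (x̄ - mu_0) = (-0.9476, 4.039),
  (x̄ - mu_0)^T · [...] = (3.1667)·(-0.9476) + (3.5)·(4.039) = 11.1358.

Step 5 — scale by n: T² = 6 · 11.1358 = 66.8145.

T² ≈ 66.8145


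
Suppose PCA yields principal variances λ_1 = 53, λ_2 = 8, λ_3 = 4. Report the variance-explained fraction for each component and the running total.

Step 1 — total variance = trace(Sigma) = Σ λ_i = 53 + 8 + 4 = 65.

Step 2 — fraction explained by component i = λ_i / Σ λ:
  PC1: 53/65 = 0.8154
  PC2: 8/65 = 0.1231
  PC3: 4/65 = 0.0615

Step 3 — cumulative fraction after k components = (λ_1 + ... + λ_k) / Σ λ:
  k = 1: 53/65 = 0.8154
  k = 2: (53 + 8)/65 = 61/65 = 0.9385
  k = 3: (53 + 8 + 4)/65 = 65/65 = 1

Summary (fraction, with percent):

explained: PC1 0.8154 (81.54%), PC2 0.1231 (12.31%), PC3 0.0615 (6.15%);  cumulative: 0.8154, 0.9385, 1


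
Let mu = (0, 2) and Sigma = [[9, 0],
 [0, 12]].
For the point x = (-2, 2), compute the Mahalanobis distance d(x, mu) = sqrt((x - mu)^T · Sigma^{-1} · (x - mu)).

Step 1 — centre the observation: (x - mu) = (-2, 0).

Step 2 — invert Sigma. det(Sigma) = 9·12 - (0)² = 108.
  Sigma^{-1} = (1/det) · [[d, -b], [-b, a]] = [[0.1111, 0],
 [0, 0.0833]].

Step 3 — form the quadratic (x - mu)^T · Sigma^{-1} · (x - mu):
  Sigma^{-1} · (x - mu) = (-0.2222, 0).
  (x - mu)^T · [Sigma^{-1} · (x - mu)] = (-2)·(-0.2222) + (0)·(0) = 0.4444.

Step 4 — take square root: d = √(0.4444) ≈ 0.6667.

d(x, mu) = √(0.4444) ≈ 0.6667


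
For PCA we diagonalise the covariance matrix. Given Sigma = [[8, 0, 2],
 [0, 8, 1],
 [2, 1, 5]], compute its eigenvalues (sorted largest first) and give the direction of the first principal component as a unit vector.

Step 1 — characteristic polynomial p(λ) = det(λI - Sigma) = λ³ - tr·λ² + c_1·λ - det, where tr = trace, c_1 = sum of the principal 2×2 minors, det = det(Sigma):
  tr = 8 + 8 + 5 = 21,
  c_1 = (8·8 - (0)²) + (8·5 - (2)²) + (8·5 - (1)²) = 64 + 36 + 39 = 139,
  det = 8·(8·5 - (1)²) - (0)·((0)·5 - (1)·(2)) + (2)·((0)·(1) - 8·(2)) = 8·(39) - (0)·(-2) + (2)·(-16) = 280.
  So p(λ) = λ³ - 21λ² + 139λ - 280.
Step 2 — look for an integer root (rational root theorem: any rational root is an integer divisor of 280). Testing λ = 8:
  p(8) = 512 - 1344 + 1112 - 280 = 0  ✓
  Dividing out (λ - 8): p(λ) = (λ - 8)(λ² - 13λ + 35).
Step 3 — remaining eigenvalues from the quadratic λ² - 13λ + 35 = 0:
  Δ = 13² - 4·35 = 169 - 140 = 29,  λ = (13 ± √29)/2 = (13 ± 5.3852)/2 ≈ 9.1926 or 3.8074.
  Sorted: λ_1 = 9.1926,  λ_2 = 8,  λ_3 = 3.8074  (check: sum = 21 = tr ✓).

Step 4 — unit eigenvector for λ_1 ≈ 9.1926: v spans the null space of (Sigma - λ_1 I), whose rows are
  r_1 = (-1.1926, 0, 2),  r_2 = (0, -1.1926, 1),  r_3 = (2, 1, -4.1926).
  v is orthogonal to every row, so take v ∝ r_1 × r_2 = ((0)·(1) - (2)·(-1.1926), (2)·(0) - (-1.1926)·(1), (-1.1926)·(-1.1926) - (0)·(0)) ≈ (2.3852, 1.1926, 1.4223).
  Let u = (2.3852, 1.1926, 1.4223).
  ||u|| = √((2.3852)² + (1.1926)² + (1.4223)²) = √(9.1341) ≈ 3.0223,  v_1 = u/||u|| ≈ (0.7892, 0.3946, 0.4706) (||v_1|| = 1).

λ_1 = 9.1926,  λ_2 = 8,  λ_3 = 3.8074;  v_1 ≈ (0.7892, 0.3946, 0.4706)


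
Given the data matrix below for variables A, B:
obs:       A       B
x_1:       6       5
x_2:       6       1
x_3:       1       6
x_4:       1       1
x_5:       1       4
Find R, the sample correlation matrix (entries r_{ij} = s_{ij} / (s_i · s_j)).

Step 1 — column means:
  mean(A) = (6 + 6 + 1 + 1 + 1) / 5 = 15/5 = 3
  mean(B) = (5 + 1 + 6 + 1 + 4) / 5 = 17/5 = 3.4

Step 2 — sample variances and covariances s[i,j] = (1/(n-1)) · Σ_k (x_{k,i} - mean_i) · (x_{k,j} - mean_j), with n-1 = 4:
  s[A,A] = ((3)·(3) + (3)·(3) + (-2)·(-2) + (-2)·(-2) + (-2)·(-2)) / 4 = 30/4 = 7.5
  s[A,B] = ((3)·(1.6) + (3)·(-2.4) + (-2)·(2.6) + (-2)·(-2.4) + (-2)·(0.6)) / 4 = -4/4 = -1
  s[B,B] = ((1.6)·(1.6) + (-2.4)·(-2.4) + (2.6)·(2.6) + (-2.4)·(-2.4) + (0.6)·(0.6)) / 4 = 21.2/4 = 5.3
  Sample standard deviations s_i = √(s[i,i]):
  s(A) = √(7.5) = 2.7386
  s(B) = √(5.3) = 2.3022

Step 3 — r_{ij} = s_{ij} / (s_i · s_j):
  r[A,A] = 1 (diagonal).
  r[A,B] = -1 / (2.7386 · 2.3022) = -1 / 6.3048 = -0.1586
  r[B,B] = 1 (diagonal).

R is symmetric with unit diagonal. Assembling:

R = [[1, -0.1586],
 [-0.1586, 1]]


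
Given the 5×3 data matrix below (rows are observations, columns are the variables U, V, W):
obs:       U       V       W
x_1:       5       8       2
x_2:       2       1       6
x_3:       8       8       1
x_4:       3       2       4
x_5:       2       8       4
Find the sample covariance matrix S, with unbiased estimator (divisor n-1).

Step 1 — column means:
  mean(U) = (5 + 2 + 8 + 3 + 2) / 5 = 20/5 = 4
  mean(V) = (8 + 1 + 8 + 2 + 8) / 5 = 27/5 = 5.4
  mean(W) = (2 + 6 + 1 + 4 + 4) / 5 = 17/5 = 3.4

Step 2 — sample covariance S[i,j] = (1/(n-1)) · Σ_k (x_{k,i} - mean_i) · (x_{k,j} - mean_j), with n-1 = 4.
  S[U,U] = ((1)·(1) + (-2)·(-2) + (4)·(4) + (-1)·(-1) + (-2)·(-2)) / 4 = 26/4 = 6.5
  S[U,V] = ((1)·(2.6) + (-2)·(-4.4) + (4)·(2.6) + (-1)·(-3.4) + (-2)·(2.6)) / 4 = 20/4 = 5
  S[U,W] = ((1)·(-1.4) + (-2)·(2.6) + (4)·(-2.4) + (-1)·(0.6) + (-2)·(0.6)) / 4 = -18/4 = -4.5
  S[V,V] = ((2.6)·(2.6) + (-4.4)·(-4.4) + (2.6)·(2.6) + (-3.4)·(-3.4) + (2.6)·(2.6)) / 4 = 51.2/4 = 12.8
  S[V,W] = ((2.6)·(-1.4) + (-4.4)·(2.6) + (2.6)·(-2.4) + (-3.4)·(0.6) + (2.6)·(0.6)) / 4 = -21.8/4 = -5.45
  S[W,W] = ((-1.4)·(-1.4) + (2.6)·(2.6) + (-2.4)·(-2.4) + (0.6)·(0.6) + (0.6)·(0.6)) / 4 = 15.2/4 = 3.8

S is symmetric (S[j,i] = S[i,j]). Assembling:

S = [[6.5, 5, -4.5],
 [5, 12.8, -5.45],
 [-4.5, -5.45, 3.8]]


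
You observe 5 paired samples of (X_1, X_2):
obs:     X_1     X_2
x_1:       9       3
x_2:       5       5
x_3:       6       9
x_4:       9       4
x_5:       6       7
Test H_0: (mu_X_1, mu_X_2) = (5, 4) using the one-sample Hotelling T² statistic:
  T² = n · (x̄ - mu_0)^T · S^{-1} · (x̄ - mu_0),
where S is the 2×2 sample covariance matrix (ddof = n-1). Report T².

Step 1 — sample mean vector:
  mean(X_1) = (9 + 5 + 6 + 9 + 6) / 5 = 35/5 = 7
  mean(X_2) = (3 + 5 + 9 + 4 + 7) / 5 = 28/5 = 5.6
  x̄ = (7, 5.6),  deviation x̄ - mu_0 = (7, 5.6) - (5, 4) = (2, 1.6).

Step 2 — sample covariance matrix, S[i,j] = (1/(n-1)) · Σ_k (x_{k,i} - mean_i) · (x_{k,j} - mean_j), divisor n-1 = 4:
  S[X_1,X_1] = ((2)·(2) + (-2)·(-2) + (-1)·(-1) + (2)·(2) + (-1)·(-1)) / 4 = 14/4 = 3.5
  S[X_1,X_2] = ((2)·(-2.6) + (-2)·(-0.6) + (-1)·(3.4) + (2)·(-1.6) + (-1)·(1.4)) / 4 = -12/4 = -3
  S[X_2,X_2] = ((-2.6)·(-2.6) + (-0.6)·(-0.6) + (3.4)·(3.4) + (-1.6)·(-1.6) + (1.4)·(1.4)) / 4 = 23.2/4 = 5.8
  S = [[3.5, -3],
 [-3, 5.8]].

Step 3 — invert S. det(S) = 3.5·5.8 - (-3)² = 11.3.
  S^{-1} = (1/det) · [[d, -b], [-b, a]] = [[0.5133, 0.2655],
 [0.2655, 0.3097]].

Step 4 — quadratic form (x̄ - mu_0)^T · S^{-1} · (x̄ - mu_0):
  S^{-1} · (x̄ - mu_0) = (1.4513, 1.0265),
  (x̄ - mu_0)^T · [...] = (2)·(1.4513) + (1.6)·(1.0265) = 4.5451.

Step 5 — scale by n: T² = 5 · 4.5451 = 22.7257.

T² ≈ 22.7257


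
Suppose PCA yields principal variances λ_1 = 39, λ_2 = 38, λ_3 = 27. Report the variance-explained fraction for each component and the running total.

Step 1 — total variance = trace(Sigma) = Σ λ_i = 39 + 38 + 27 = 104.

Step 2 — fraction explained by component i = λ_i / Σ λ:
  PC1: 39/104 = 0.375
  PC2: 38/104 = 0.3654
  PC3: 27/104 = 0.2596

Step 3 — cumulative fraction after k components = (λ_1 + ... + λ_k) / Σ λ:
  k = 1: 39/104 = 0.375
  k = 2: (39 + 38)/104 = 77/104 = 0.7404
  k = 3: (39 + 38 + 27)/104 = 104/104 = 1

Summary (fraction, with percent):

explained: PC1 0.375 (37.5%), PC2 0.3654 (36.54%), PC3 0.2596 (25.96%);  cumulative: 0.375, 0.7404, 1


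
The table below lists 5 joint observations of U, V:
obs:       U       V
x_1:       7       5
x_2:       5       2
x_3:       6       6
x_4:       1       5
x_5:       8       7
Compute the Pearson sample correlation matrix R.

Step 1 — column means:
  mean(U) = (7 + 5 + 6 + 1 + 8) / 5 = 27/5 = 5.4
  mean(V) = (5 + 2 + 6 + 5 + 7) / 5 = 25/5 = 5

Step 2 — sample variances and covariances s[i,j] = (1/(n-1)) · Σ_k (x_{k,i} - mean_i) · (x_{k,j} - mean_j), with n-1 = 4:
  s[U,U] = ((1.6)·(1.6) + (-0.4)·(-0.4) + (0.6)·(0.6) + (-4.4)·(-4.4) + (2.6)·(2.6)) / 4 = 29.2/4 = 7.3
  s[U,V] = ((1.6)·(0) + (-0.4)·(-3) + (0.6)·(1) + (-4.4)·(0) + (2.6)·(2)) / 4 = 7/4 = 1.75
  s[V,V] = ((0)·(0) + (-3)·(-3) + (1)·(1) + (0)·(0) + (2)·(2)) / 4 = 14/4 = 3.5
  Sample standard deviations s_i = √(s[i,i]):
  s(U) = √(7.3) = 2.7019
  s(V) = √(3.5) = 1.8708

Step 3 — r_{ij} = s_{ij} / (s_i · s_j):
  r[U,U] = 1 (diagonal).
  r[U,V] = 1.75 / (2.7019 · 1.8708) = 1.75 / 5.0547 = 0.3462
  r[V,V] = 1 (diagonal).

R is symmetric with unit diagonal. Assembling:

R = [[1, 0.3462],
 [0.3462, 1]]


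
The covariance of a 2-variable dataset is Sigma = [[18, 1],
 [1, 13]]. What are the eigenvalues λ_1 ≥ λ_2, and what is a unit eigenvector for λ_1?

Step 1 — characteristic polynomial of 2×2 Sigma:
  det(Sigma - λI) = λ² - trace · λ + det = 0.
  trace = 18 + 13 = 31, det = 18·13 - (1)² = 233.
Step 2 — discriminant:
  Δ = trace² - 4·det = 961 - 932 = 29.
Step 3 — eigenvalues:
  λ = (trace ± √Δ)/2 = (31 ± 5.3852)/2,
  λ_1 = 18.1926,  λ_2 = 12.8074.

Step 4 — unit eigenvector for λ_1: solve (Sigma - λ_1 I)v = 0. First row:
  (18 - 18.1926)·v_x + (1)·v_y = 0, i.e. (-0.1926)·v_x + (1)·v_y = 0,
  so v ∝ (b, λ_1 - a) = (1, 0.1926) = u.
  ||u|| = √((1)² + (0.1926)²) = √(1.0371) ≈ 1.0184,
  v_1 = u/||u|| ≈ (0.982, 0.1891) (||v_1|| = 1).

λ_1 = 18.1926,  λ_2 = 12.8074;  v_1 ≈ (0.982, 0.1891)


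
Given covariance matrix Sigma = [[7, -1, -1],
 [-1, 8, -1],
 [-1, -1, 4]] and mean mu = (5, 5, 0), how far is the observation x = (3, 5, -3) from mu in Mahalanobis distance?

Step 1 — centre the observation: (x - mu) = (-2, 0, -3).

Step 2 — invert Sigma (cofactor / det for 3×3, or solve directly):
  Sigma^{-1} = [[0.1527, 0.0246, 0.0443],
 [0.0246, 0.133, 0.0394],
 [0.0443, 0.0394, 0.2709]].

Step 3 — form the quadratic (x - mu)^T · Sigma^{-1} · (x - mu):
  Sigma^{-1} · (x - mu) = (-0.4384, -0.1675, -0.9015).
  (x - mu)^T · [Sigma^{-1} · (x - mu)] = (-2)·(-0.4384) + (0)·(-0.1675) + (-3)·(-0.9015) = 3.5813.

Step 4 — take square root: d = √(3.5813) ≈ 1.8924.

d(x, mu) = √(3.5813) ≈ 1.8924
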